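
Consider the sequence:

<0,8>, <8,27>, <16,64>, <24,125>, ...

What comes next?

First component — +8 each step: 0, 8, 16, 24 → 32.
Second component goes 8, 27, 64, 125 → 216 (perfect cubes: 2³, 3³, 4³, …).
So the next element is <32,216>.

<32,216>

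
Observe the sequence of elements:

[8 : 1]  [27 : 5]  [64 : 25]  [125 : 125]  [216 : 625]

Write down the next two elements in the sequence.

First slot: perfect cubes: 2³, 3³, 4³, …, so 8, 27, 64, 125, 216 → 343 → 512.
Second slot: ×5 each step; 1, 5, 25, 125, 625 → 3125 → 15625.
So the next two elements are [343 : 3125] and [512 : 15625].

[343 : 3125], [512 : 15625]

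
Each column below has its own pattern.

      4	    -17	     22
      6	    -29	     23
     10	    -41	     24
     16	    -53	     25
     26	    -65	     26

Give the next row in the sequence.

First component goes 4, 6, 10, 16, 26 → 42 (each term is the sum of the two before it).
Second component goes -17, -29, -41, -53, -65 → -77 (−12 each step).
For the third component, +1 each step: 22, 23, 24, 25, 26 → 27.
So the next row is 42  -77  27.

42  -77  27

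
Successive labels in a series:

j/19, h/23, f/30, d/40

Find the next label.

b/53

Letter: j, h, f, d → b (letters move back 2 places in the alphabet).
Second component: differences are 4, 7, 10, … (increasing by 3 each time); 19, 23, 30, 40 → 53.
Combining the parts gives b/53.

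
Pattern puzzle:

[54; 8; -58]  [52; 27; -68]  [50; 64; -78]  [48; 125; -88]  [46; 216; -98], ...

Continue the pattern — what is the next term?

[44; 343; -108]

First component: −2 each step, so 54, 52, 50, 48, 46 → 44.
For the second component, perfect cubes: 2³, 3³, 4³, …: 8, 27, 64, 125, 216 → 343.
Third component — −10 each step: -58, -68, -78, -88, -98 → -108.
So the next term is [44; 343; -108].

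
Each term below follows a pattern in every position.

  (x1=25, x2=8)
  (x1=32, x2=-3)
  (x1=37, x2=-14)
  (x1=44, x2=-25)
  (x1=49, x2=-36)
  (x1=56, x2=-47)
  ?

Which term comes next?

(x1=61, x2=-58)

X1 — alternating steps +7, +5, +7, +5, …: 25, 32, 37, 44, 49, 56 → 61.
X2: 8, -3, -14, -25, -36, -47 → -58 (−11 each step).
So the next term is (x1=61, x2=-58).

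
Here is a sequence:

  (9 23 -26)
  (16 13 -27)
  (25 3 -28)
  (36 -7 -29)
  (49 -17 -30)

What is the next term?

First entry: perfect squares: 3², 4², 5², …, so 9, 16, 25, 36, 49 → 64.
For the second entry, −10 each step: 23, 13, 3, -7, -17 → -27.
Third entry: −1 each step, so -26, -27, -28, -29, -30 → -31.
So the next term is (64 -27 -31).

(64 -27 -31)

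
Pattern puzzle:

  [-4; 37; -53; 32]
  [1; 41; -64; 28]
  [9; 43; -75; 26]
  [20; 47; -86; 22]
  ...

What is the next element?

First entry: -4, 1, 9, 20 → 34 (differences are 5, 8, 11, … (increasing by 3 each time)).
Second entry — alternating steps +4, +2, +4, +2, …: 37, 41, 43, 47 → 49.
Third entry: −11 each step; -53, -64, -75, -86 → -97.
Fourth entry: together with the second entry always sums to 69, so 32, 28, 26, 22 → 20.
So the next element is [34; 49; -97; 20].

[34; 49; -97; 20]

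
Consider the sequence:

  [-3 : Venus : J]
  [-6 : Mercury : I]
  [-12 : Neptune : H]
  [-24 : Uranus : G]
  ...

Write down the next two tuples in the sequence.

First value: ×2 each step; -3, -6, -12, -24 → -48 → -96.
Planet: runs backward through the planets Mercury→Neptune; Venus, Mercury, Neptune, Uranus → Saturn → Jupiter.
Letter: letters move back 1 place in the alphabet, so J, I, H, G → F → E.
Putting the parts together: [-48 : Saturn : F] and then [-96 : Jupiter : E].

[-48 : Saturn : F], [-96 : Jupiter : E]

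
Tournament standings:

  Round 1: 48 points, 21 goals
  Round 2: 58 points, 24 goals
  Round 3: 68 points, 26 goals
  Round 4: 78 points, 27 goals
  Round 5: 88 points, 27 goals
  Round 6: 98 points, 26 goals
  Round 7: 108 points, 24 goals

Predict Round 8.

118 points, 21 goals

Points goes 48, 58, 68, 78, 88, 98, 108 → 118 (+10 each step).
Goals: 21, 24, 26, 27, 27, 26, 24 → 21 (differences are 3, 2, 1, … (decreasing by 1 each time)).
So the next line is 118 points, 21 goals.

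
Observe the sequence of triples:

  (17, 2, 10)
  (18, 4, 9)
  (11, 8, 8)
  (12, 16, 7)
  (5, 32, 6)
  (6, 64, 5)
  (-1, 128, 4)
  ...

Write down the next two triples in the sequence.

First slot: alternating steps +1, −7, +1, −7, …, so 17, 18, 11, 12, 5, 6, -1 → 0 → -7.
Second slot: 2, 4, 8, 16, 32, 64, 128 → 256 → 512 (×2 each step).
Third slot: 10, 9, 8, 7, 6, 5, 4 → 3 → 2 (−1 each step).
Putting the parts together: (0, 256, 3) and then (-7, 512, 2).

(0, 256, 3), (-7, 512, 2)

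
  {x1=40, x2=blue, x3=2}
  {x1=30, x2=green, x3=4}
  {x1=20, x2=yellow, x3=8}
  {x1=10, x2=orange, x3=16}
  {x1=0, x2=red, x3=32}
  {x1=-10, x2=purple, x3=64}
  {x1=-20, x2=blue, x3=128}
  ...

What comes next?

{x1=-30, x2=green, x3=256}

X1: 40, 30, 20, 10, 0, -10, -20 → -30 (−10 each step).
X2: repeats blue → green → yellow → orange → red → purple; blue, green, yellow, orange, red, purple, blue → green.
X3: ×2 each step, so 2, 4, 8, 16, 32, 64, 128 → 256.
Combining the parts gives {x1=-30, x2=green, x3=256}.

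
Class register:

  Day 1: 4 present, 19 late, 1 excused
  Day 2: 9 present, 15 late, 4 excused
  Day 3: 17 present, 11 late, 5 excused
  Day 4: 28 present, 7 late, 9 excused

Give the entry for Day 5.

Present: differences are 5, 8, 11, … (increasing by 3 each time); 4, 9, 17, 28 → 42.
Late: −4 each step; 19, 15, 11, 7 → 3.
For the excused, each term is the sum of the two before it: 1, 4, 5, 9 → 14.
So the next row is 42 present, 3 late, 14 excused.

42 present, 3 late, 14 excused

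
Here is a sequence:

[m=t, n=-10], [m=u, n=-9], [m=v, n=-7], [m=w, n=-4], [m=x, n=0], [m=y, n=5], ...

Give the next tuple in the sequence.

[m=z, n=11]

M goes t, u, v, w, x, y → z (letters move forward 1 place in the alphabet).
N: differences are 1, 2, 3, … (increasing by 1 each time); -10, -9, -7, -4, 0, 5 → 11.
So the next tuple is [m=z, n=11].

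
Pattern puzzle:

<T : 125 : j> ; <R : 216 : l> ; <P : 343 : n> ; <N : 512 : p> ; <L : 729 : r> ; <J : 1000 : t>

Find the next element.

<H : 1331 : v>

First letter: T, R, P, N, L, J → H (letters move back 2 places in the alphabet).
Second entry goes 125, 216, 343, 512, 729, 1000 → 1331 (perfect cubes: 5³, 6³, 7³, …).
For the second letter, letters move forward 2 places in the alphabet: j, l, n, p, r, t → v.
Putting it together: <H : 1331 : v>.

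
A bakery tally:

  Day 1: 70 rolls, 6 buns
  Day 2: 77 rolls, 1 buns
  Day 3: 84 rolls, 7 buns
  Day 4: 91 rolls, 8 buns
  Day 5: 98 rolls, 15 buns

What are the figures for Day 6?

105 rolls, 23 buns

Rolls: +7 each step; 70, 77, 84, 91, 98 → 105.
Buns: each term is the sum of the two before it, so 6, 1, 7, 8, 15 → 23.
So the next record is 105 rolls, 23 buns.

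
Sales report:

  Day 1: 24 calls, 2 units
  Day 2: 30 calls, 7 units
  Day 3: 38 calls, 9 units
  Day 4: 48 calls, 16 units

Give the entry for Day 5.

For the calls, differences are 6, 8, 10, … (increasing by 2 each time): 24, 30, 38, 48 → 60.
Units — each term is the sum of the two before it: 2, 7, 9, 16 → 25.
Combining the parts gives 60 calls, 25 units.

60 calls, 25 units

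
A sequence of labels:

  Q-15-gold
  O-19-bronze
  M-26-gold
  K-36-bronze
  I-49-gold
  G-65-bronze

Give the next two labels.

Letter: Q, O, M, K, I, G → E → C (letters move back 2 places in the alphabet).
Second component — differences are 4, 7, 10, … (increasing by 3 each time): 15, 19, 26, 36, 49, 65 → 84 → 106.
For the rank, alternates gold ↔ bronze: gold, bronze, gold, bronze, gold, bronze → gold → bronze.
Putting the parts together: E-84-gold and then C-106-bronze.

E-84-gold then C-106-bronze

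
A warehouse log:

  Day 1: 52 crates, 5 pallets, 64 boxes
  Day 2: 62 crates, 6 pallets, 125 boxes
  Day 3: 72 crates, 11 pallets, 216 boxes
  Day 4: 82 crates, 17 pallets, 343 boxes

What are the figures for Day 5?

Crates goes 52, 62, 72, 82 → 92 (+10 each step).
Pallets — each term is the sum of the two before it: 5, 6, 11, 17 → 28.
For the boxes, perfect cubes: 4³, 5³, 6³, …: 64, 125, 216, 343 → 512.
Combining the parts gives 92 crates, 28 pallets, 512 boxes.

92 crates, 28 pallets, 512 boxes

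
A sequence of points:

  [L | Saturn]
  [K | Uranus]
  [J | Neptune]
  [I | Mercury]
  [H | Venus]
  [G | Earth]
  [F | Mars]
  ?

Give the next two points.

Letter: letters move back 1 place in the alphabet, so L, K, J, I, H, G, F → E → D.
Planet: runs through the planets Mercury→Neptune, so Saturn, Uranus, Neptune, Mercury, Venus, Earth, Mars → Jupiter → Saturn.
So the next two points are [E | Jupiter] and [D | Saturn].

[E | Jupiter], [D | Saturn]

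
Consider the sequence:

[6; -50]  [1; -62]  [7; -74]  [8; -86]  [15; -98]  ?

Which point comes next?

[23; -110]

First component — each term is the sum of the two before it: 6, 1, 7, 8, 15 → 23.
Second component: -50, -62, -74, -86, -98 → -110 (−12 each step).
Combining the parts gives [23; -110].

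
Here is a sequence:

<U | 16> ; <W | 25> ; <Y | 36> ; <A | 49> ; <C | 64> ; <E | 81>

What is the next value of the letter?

G

Letter: letters move forward 2 places in the alphabet, wrapping Z→A, so U, W, Y, A, C, E → G.
Second coordinate: 16, 25, 36, 49, 64, 81 → 100 (perfect squares: 4², 5², 6², …).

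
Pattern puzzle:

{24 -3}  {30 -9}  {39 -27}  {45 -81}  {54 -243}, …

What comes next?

{60 -729}

First component — alternating steps +6, +9, +6, +9, …: 24, 30, 39, 45, 54 → 60.
For the second component, ×3 each step: -3, -9, -27, -81, -243 → -729.
Combining the parts gives {60 -729}.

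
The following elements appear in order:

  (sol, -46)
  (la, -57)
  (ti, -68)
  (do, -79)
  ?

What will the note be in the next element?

Note — runs through the solfège scale do→ti: sol, la, ti, do → re.

re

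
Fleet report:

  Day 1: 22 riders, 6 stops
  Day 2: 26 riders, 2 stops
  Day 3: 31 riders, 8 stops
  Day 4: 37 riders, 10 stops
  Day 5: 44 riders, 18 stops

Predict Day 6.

52 riders, 28 stops

Riders: 22, 26, 31, 37, 44 → 52 (differences are 4, 5, 6, … (increasing by 1 each time)).
Stops — each term is the sum of the two before it: 6, 2, 8, 10, 18 → 28.
So the next line is 52 riders, 28 stops.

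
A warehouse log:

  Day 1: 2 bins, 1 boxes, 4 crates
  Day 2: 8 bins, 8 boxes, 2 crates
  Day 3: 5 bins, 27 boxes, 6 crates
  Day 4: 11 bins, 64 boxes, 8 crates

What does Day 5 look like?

Bins goes 2, 8, 5, 11 → 8 (alternating steps +6, −3, +6, −3, …).
Boxes — perfect cubes: 1³, 2³, 3³, …: 1, 8, 27, 64 → 125.
For the crates, each term is the sum of the two before it: 4, 2, 6, 8 → 14.
Combining the parts gives 8 bins, 125 boxes, 14 crates.

8 bins, 125 boxes, 14 crates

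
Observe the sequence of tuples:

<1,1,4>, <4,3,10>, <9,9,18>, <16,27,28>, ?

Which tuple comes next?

For the first part, perfect squares: 1², 2², 3², …: 1, 4, 9, 16 → 25.
Second part: ×3 each step; 1, 3, 9, 27 → 81.
Third part: 4, 10, 18, 28 → 40 (differences are 6, 8, 10, … (increasing by 2 each time)).
So the next tuple is <25,81,40>.

<25,81,40>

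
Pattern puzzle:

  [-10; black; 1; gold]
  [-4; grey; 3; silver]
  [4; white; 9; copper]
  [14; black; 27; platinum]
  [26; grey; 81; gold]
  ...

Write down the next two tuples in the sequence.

First part: -10, -4, 4, 14, 26 → 40 → 56 (differences are 6, 8, 10, … (increasing by 2 each time)).
For the shade, repeats black → grey → white: black, grey, white, black, grey → white → black.
Third part: 1, 3, 9, 27, 81 → 243 → 729 (×3 each step).
Metal — repeats gold → silver → copper → platinum: gold, silver, copper, platinum, gold → silver → copper.
Putting the parts together: [40; white; 243; silver] and then [56; black; 729; copper].

[40; white; 243; silver], [56; black; 729; copper]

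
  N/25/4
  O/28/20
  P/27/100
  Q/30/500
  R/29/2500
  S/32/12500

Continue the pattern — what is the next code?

T/31/62500

For the letter, letters move forward 1 place in the alphabet: N, O, P, Q, R, S → T.
Second component: 25, 28, 27, 30, 29, 32 → 31 (alternating steps +3, −1, +3, −1, …).
For the third component, ×5 each step: 4, 20, 100, 500, 2500, 12500 → 62500.
Combining the parts gives T/31/62500.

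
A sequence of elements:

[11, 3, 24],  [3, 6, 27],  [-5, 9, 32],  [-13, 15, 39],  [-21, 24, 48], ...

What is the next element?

First part: −8 each step, so 11, 3, -5, -13, -21 → -29.
For the second part, each term is the sum of the two before it: 3, 6, 9, 15, 24 → 39.
Third part: differences are 3, 5, 7, … (increasing by 2 each time), so 24, 27, 32, 39, 48 → 59.
So the next element is [-29, 39, 59].

[-29, 39, 59]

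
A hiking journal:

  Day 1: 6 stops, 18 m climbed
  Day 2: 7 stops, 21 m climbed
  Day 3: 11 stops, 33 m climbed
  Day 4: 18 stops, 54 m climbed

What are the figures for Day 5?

Stops: differences are 1, 4, 7, … (increasing by 3 each time), so 6, 7, 11, 18 → 28.
M climbed: 18, 21, 33, 54 → 84 (always 3 × the stops).
Putting it together: 28 stops, 84 m climbed.

28 stops, 84 m climbed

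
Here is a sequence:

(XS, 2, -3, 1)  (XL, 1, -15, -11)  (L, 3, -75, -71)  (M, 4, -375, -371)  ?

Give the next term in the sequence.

(S, 7, -1875, -1871)

For the size, runs backward through clothing sizes XS→XL: XS, XL, L, M → S.
Second coordinate: 2, 1, 3, 4 → 7 (each term is the sum of the two before it).
Third coordinate — ×5 each step: -3, -15, -75, -375 → -1875.
Fourth coordinate: always 4 more than the third coordinate; 1, -11, -71, -371 → -1871.
Combining the parts gives (S, 7, -1875, -1871).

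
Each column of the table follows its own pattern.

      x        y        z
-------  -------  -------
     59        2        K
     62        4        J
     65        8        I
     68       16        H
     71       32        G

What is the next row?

74  64  F

Column x goes 59, 62, 65, 68, 71 → 74 (+3 each step).
Column y: ×2 each step; 2, 4, 8, 16, 32 → 64.
For the column z, letters move back 1 place in the alphabet: K, J, I, H, G → F.
So the next row is 74  64  F.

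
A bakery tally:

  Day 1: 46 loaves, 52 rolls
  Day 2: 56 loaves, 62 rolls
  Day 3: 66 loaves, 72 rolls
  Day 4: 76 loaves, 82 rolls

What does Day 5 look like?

86 loaves, 92 rolls

Loaves: 46, 56, 66, 76 → 86 (+10 each step).
Rolls goes 52, 62, 72, 82 → 92 (always 6 more than the loaves).
Combining the parts gives 86 loaves, 92 rolls.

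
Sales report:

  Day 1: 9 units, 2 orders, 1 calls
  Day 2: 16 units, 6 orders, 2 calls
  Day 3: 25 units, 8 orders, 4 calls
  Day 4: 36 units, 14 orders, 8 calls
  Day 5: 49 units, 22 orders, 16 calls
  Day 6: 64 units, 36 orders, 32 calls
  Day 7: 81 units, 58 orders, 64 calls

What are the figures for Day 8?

100 units, 94 orders, 128 calls

Units: perfect squares: 3², 4², 5², …, so 9, 16, 25, 36, 49, 64, 81 → 100.
Orders: 2, 6, 8, 14, 22, 36, 58 → 94 (each term is the sum of the two before it).
Calls goes 1, 2, 4, 8, 16, 32, 64 → 128 (×2 each step).
So the next line is 100 units, 94 orders, 128 calls.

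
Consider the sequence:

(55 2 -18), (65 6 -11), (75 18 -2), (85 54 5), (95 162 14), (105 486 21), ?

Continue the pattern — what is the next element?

(115 1458 30)

For the first coordinate, +10 each step: 55, 65, 75, 85, 95, 105 → 115.
Second coordinate — ×3 each step: 2, 6, 18, 54, 162, 486 → 1458.
Third coordinate: alternating steps +7, +9, +7, +9, …; -18, -11, -2, 5, 14, 21 → 30.
Combining the parts gives (115 1458 30).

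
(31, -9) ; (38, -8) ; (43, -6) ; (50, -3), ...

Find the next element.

First part: 31, 38, 43, 50 → 55 (alternating steps +7, +5, +7, +5, …).
Second part — differences are 1, 2, 3, … (increasing by 1 each time): -9, -8, -6, -3 → 1.
Putting it together: (55, 1).

(55, 1)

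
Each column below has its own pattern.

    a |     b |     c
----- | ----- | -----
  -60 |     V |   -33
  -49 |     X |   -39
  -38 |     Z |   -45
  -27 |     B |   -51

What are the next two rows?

Column a goes -60, -49, -38, -27 → -16 → -5 (+11 each step).
For the column b, letters move forward 2 places in the alphabet, wrapping Z→A: V, X, Z, B → D → F.
Column c goes -33, -39, -45, -51 → -57 → -63 (−6 each step).
Putting the parts together: -16  D  -57 and then -5  F  -63.

-16  D  -57; -5  F  -63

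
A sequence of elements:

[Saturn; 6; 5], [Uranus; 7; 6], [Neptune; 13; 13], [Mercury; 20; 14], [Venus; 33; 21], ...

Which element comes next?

[Earth; 53; 22]

Planet: runs through the planets Mercury→Neptune, so Saturn, Uranus, Neptune, Mercury, Venus → Earth.
Second component goes 6, 7, 13, 20, 33 → 53 (each term is the sum of the two before it).
For the third component, alternating steps +1, +7, +1, +7, …: 5, 6, 13, 14, 21 → 22.
So the next element is [Earth; 53; 22].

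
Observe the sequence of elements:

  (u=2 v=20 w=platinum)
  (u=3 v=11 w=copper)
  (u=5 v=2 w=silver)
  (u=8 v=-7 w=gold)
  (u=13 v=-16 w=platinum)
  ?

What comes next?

(u=21 v=-25 w=copper)

For the u, each term is the sum of the two before it: 2, 3, 5, 8, 13 → 21.
V: −9 each step; 20, 11, 2, -7, -16 → -25.
For the w, repeats platinum → copper → silver → gold: platinum, copper, silver, gold, platinum → copper.
So the next element is (u=21 v=-25 w=copper).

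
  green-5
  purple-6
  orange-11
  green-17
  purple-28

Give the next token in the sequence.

Colour goes green, purple, orange, green, purple → orange (repeats green → purple → orange).
Second component: each term is the sum of the two before it; 5, 6, 11, 17, 28 → 45.
Putting it together: orange-45.

orange-45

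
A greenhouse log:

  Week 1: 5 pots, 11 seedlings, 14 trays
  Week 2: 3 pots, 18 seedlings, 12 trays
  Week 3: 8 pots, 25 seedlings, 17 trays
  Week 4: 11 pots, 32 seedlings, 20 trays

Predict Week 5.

19 pots, 39 seedlings, 28 trays

Pots: each term is the sum of the two before it; 5, 3, 8, 11 → 19.
Seedlings goes 11, 18, 25, 32 → 39 (+7 each step).
Trays: 14, 12, 17, 20 → 28 (always 9 more than the pots).
So the next row is 19 pots, 39 seedlings, 28 trays.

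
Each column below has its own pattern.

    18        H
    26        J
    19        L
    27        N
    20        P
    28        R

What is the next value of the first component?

21

First component: 18, 26, 19, 27, 20, 28 → 21 (alternating steps +8, −7, +8, −7, …).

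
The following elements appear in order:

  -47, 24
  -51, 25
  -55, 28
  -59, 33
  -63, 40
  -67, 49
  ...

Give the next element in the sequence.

First value goes -47, -51, -55, -59, -63, -67 → -71 (−4 each step).
Second value: differences are 1, 3, 5, … (increasing by 2 each time), so 24, 25, 28, 33, 40, 49 → 60.
Combining the parts gives -71, 60.

-71, 60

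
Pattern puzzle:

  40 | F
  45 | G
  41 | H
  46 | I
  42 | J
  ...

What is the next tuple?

First component — alternating steps +5, −4, +5, −4, …: 40, 45, 41, 46, 42 → 47.
Letter: letters move forward 1 place in the alphabet, so F, G, H, I, J → K.
Putting it together: 47 | K.

47 | K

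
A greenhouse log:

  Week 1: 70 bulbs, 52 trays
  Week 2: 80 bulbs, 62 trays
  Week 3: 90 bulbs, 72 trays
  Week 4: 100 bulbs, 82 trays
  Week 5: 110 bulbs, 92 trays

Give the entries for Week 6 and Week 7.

120 bulbs, 102 trays; 130 bulbs, 112 trays

Bulbs goes 70, 80, 90, 100, 110 → 120 → 130 (+10 each step).
Trays: +10 each step; 52, 62, 72, 82, 92 → 102 → 112.
Putting the parts together: 120 bulbs, 102 trays and then 130 bulbs, 112 trays.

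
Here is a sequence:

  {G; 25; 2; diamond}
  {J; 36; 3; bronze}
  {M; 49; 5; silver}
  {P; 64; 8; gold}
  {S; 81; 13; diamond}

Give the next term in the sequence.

{V; 100; 21; bronze}

Letter — letters move forward 3 places in the alphabet: G, J, M, P, S → V.
For the second component, perfect squares: 5², 6², 7², …: 25, 36, 49, 64, 81 → 100.
Third component goes 2, 3, 5, 8, 13 → 21 (each term is the sum of the two before it).
Rank: repeats diamond → bronze → silver → gold; diamond, bronze, silver, gold, diamond → bronze.
Combining the parts gives {V; 100; 21; bronze}.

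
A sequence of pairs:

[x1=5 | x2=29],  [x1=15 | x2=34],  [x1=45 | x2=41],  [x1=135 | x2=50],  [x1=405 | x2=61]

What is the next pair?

[x1=1215 | x2=74]

X1: ×3 each step; 5, 15, 45, 135, 405 → 1215.
X2: differences are 5, 7, 9, … (increasing by 2 each time); 29, 34, 41, 50, 61 → 74.
So the next pair is [x1=1215 | x2=74].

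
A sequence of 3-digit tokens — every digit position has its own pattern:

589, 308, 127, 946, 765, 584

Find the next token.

First digit: −2 each step, mod 10; 5, 3, 1, 9, 7, 5 → 3.
Second digit: 8, 0, 2, 4, 6, 8 → 0 (+2 each step, mod 10).
Third digit goes 9, 8, 7, 6, 5, 4 → 3 (−1 each step, mod 10).
So the next token is 303.

303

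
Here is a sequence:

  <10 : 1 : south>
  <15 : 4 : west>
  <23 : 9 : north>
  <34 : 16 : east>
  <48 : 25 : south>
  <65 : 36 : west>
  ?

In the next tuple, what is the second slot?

49

Second slot: perfect squares: 1², 2², 3², …; 1, 4, 9, 16, 25, 36 → 49.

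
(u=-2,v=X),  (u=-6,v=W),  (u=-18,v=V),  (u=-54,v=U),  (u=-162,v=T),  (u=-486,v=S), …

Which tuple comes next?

(u=-1458,v=R)

U: ×3 each step, so -2, -6, -18, -54, -162, -486 → -1458.
V: letters move back 1 place in the alphabet, so X, W, V, U, T, S → R.
Putting it together: (u=-1458,v=R).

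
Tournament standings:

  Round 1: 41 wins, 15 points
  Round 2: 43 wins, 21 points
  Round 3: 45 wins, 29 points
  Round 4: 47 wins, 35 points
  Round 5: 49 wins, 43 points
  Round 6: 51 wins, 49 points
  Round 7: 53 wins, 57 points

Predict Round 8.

Wins: +2 each step, so 41, 43, 45, 47, 49, 51, 53 → 55.
Points — alternating steps +6, +8, +6, +8, …: 15, 21, 29, 35, 43, 49, 57 → 63.
So the next line is 55 wins, 63 points.

55 wins, 63 points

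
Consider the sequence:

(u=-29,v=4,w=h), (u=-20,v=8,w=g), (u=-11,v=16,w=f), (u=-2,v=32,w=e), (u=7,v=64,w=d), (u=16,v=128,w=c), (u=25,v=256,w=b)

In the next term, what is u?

34

For the u, +9 each step: -29, -20, -11, -2, 7, 16, 25 → 34.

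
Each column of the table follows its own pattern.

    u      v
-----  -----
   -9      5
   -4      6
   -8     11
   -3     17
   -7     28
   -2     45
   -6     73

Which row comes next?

For the column u, alternating steps +5, −4, +5, −4, …: -9, -4, -8, -3, -7, -2, -6 → -1.
Column v — each term is the sum of the two before it: 5, 6, 11, 17, 28, 45, 73 → 118.
So the next row is -1  118.

-1  118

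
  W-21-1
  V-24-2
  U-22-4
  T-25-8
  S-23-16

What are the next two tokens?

For the letter, letters move back 1 place in the alphabet: W, V, U, T, S → R → Q.
Second component: 21, 24, 22, 25, 23 → 26 → 24 (alternating steps +3, −2, +3, −2, …).
Third component — ×2 each step: 1, 2, 4, 8, 16 → 32 → 64.
Putting the parts together: R-26-32 and then Q-24-64.

R-26-32, Q-24-64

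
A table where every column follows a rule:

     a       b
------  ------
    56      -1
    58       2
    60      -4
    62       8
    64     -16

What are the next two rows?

Column a: 56, 58, 60, 62, 64 → 66 → 68 (+2 each step).
Column b: ×(-2) each step; -1, 2, -4, 8, -16 → 32 → -64.
Putting the parts together: 66  32 and then 68  -64.

66  32; 68  -64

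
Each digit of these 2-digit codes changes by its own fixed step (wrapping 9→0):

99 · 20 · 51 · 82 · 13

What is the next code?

First digit: +3 each step, mod 10, so 9, 2, 5, 8, 1 → 4.
For the second digit, +1 each step, mod 10: 9, 0, 1, 2, 3 → 4.
So the next code is 44.

44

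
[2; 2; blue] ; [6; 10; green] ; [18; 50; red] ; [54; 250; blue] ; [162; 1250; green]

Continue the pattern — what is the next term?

[486; 6250; red]

First coordinate — ×3 each step: 2, 6, 18, 54, 162 → 486.
Second coordinate goes 2, 10, 50, 250, 1250 → 6250 (×5 each step).
For the colour, repeats blue → green → red: blue, green, red, blue, green → red.
Putting it together: [486; 6250; red].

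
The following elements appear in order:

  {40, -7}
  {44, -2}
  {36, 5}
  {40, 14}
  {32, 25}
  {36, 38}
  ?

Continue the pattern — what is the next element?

{28, 53}

First component: alternating steps +4, −8, +4, −8, …, so 40, 44, 36, 40, 32, 36 → 28.
For the second component, differences are 5, 7, 9, … (increasing by 2 each time): -7, -2, 5, 14, 25, 38 → 53.
So the next element is {28, 53}.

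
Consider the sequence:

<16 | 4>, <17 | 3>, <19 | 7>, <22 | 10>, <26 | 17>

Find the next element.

<31 | 27>

First component — differences are 1, 2, 3, … (increasing by 1 each time): 16, 17, 19, 22, 26 → 31.
Second component: 4, 3, 7, 10, 17 → 27 (each term is the sum of the two before it).
Putting it together: <31 | 27>.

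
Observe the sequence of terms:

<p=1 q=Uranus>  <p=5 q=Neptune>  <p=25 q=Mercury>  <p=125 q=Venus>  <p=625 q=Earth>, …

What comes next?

For the p, ×5 each step: 1, 5, 25, 125, 625 → 3125.
Q: runs through the planets Mercury→Neptune, so Uranus, Neptune, Mercury, Venus, Earth → Mars.
Combining the parts gives <p=3125 q=Mars>.

<p=3125 q=Mars>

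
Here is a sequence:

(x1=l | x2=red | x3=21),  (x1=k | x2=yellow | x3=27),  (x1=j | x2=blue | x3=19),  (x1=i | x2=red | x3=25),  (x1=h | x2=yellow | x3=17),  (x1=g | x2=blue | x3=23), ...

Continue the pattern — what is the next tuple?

(x1=f | x2=red | x3=15)

X1: l, k, j, i, h, g → f (letters move back 1 place in the alphabet).
X2 — repeats red → yellow → blue: red, yellow, blue, red, yellow, blue → red.
X3: alternating steps +6, −8, +6, −8, …; 21, 27, 19, 25, 17, 23 → 15.
So the next tuple is (x1=f | x2=red | x3=15).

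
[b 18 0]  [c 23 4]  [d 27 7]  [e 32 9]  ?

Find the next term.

[f 36 10]

Letter — letters move forward 1 place in the alphabet: b, c, d, e → f.
Second entry — alternating steps +5, +4, +5, +4, …: 18, 23, 27, 32 → 36.
Third entry: 0, 4, 7, 9 → 10 (differences are 4, 3, 2, … (decreasing by 1 each time)).
Putting it together: [f 36 10].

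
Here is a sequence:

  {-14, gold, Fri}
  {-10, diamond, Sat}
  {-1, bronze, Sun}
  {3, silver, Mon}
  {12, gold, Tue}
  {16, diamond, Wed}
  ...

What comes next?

{25, bronze, Thu}

First component goes -14, -10, -1, 3, 12, 16 → 25 (alternating steps +4, +9, +4, +9, …).
Rank — repeats gold → diamond → bronze → silver: gold, diamond, bronze, silver, gold, diamond → bronze.
For the day, runs through the weekdays Mon→Sun: Fri, Sat, Sun, Mon, Tue, Wed → Thu.
Combining the parts gives {25, bronze, Thu}.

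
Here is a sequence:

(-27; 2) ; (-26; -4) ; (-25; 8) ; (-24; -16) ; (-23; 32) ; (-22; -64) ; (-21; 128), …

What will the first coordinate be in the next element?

First coordinate goes -27, -26, -25, -24, -23, -22, -21 → -20 (+1 each step).
For the second coordinate, ×(-2) each step: 2, -4, 8, -16, 32, -64, 128 → -256.

-20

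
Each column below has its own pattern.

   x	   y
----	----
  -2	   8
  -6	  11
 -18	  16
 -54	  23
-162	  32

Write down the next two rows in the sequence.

For the column x, ×3 each step: -2, -6, -18, -54, -162 → -486 → -1458.
Column y — differences are 3, 5, 7, … (increasing by 2 each time): 8, 11, 16, 23, 32 → 43 → 56.
So the next two rows are -486  43 and -1458  56.

-486  43; -1458  56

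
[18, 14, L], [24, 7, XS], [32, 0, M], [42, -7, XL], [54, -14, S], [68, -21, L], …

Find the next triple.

[84, -28, XS]

First part — differences are 6, 8, 10, … (increasing by 2 each time): 18, 24, 32, 42, 54, 68 → 84.
Second part: −7 each step; 14, 7, 0, -7, -14, -21 → -28.
Size goes L, XS, M, XL, S, L → XS (repeats L → XS → M → XL → S).
Combining the parts gives [84, -28, XS].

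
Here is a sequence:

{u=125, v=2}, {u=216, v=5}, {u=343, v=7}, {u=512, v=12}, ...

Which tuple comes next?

{u=729, v=19}

U: perfect cubes: 5³, 6³, 7³, …; 125, 216, 343, 512 → 729.
For the v, each term is the sum of the two before it: 2, 5, 7, 12 → 19.
Putting it together: {u=729, v=19}.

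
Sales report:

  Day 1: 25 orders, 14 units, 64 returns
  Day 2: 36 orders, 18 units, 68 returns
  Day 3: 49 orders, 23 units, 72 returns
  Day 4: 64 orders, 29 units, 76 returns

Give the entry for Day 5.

Orders: perfect squares: 5², 6², 7², …; 25, 36, 49, 64 → 81.
Units: differences are 4, 5, 6, … (increasing by 1 each time), so 14, 18, 23, 29 → 36.
Returns goes 64, 68, 72, 76 → 80 (+4 each step).
Putting it together: 81 orders, 36 units, 80 returns.

81 orders, 36 units, 80 returns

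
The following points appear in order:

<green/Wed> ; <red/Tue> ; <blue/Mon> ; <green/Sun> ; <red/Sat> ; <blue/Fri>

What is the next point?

Colour — repeats green → red → blue: green, red, blue, green, red, blue → green.
Day — runs backward through the weekdays Mon→Sun: Wed, Tue, Mon, Sun, Sat, Fri → Thu.
So the next point is <green/Thu>.

<green/Thu>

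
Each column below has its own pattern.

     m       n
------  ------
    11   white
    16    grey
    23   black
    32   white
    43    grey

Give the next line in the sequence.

56  black

Column m goes 11, 16, 23, 32, 43 → 56 (differences are 5, 7, 9, … (increasing by 2 each time)).
Column n: repeats white → grey → black; white, grey, black, white, grey → black.
Combining the parts gives 56  black.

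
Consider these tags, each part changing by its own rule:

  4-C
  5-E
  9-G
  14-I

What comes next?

23-K

First component: each term is the sum of the two before it; 4, 5, 9, 14 → 23.
Letter — letters move forward 2 places in the alphabet: C, E, G, I → K.
Putting it together: 23-K.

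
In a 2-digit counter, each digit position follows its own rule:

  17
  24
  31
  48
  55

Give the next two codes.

62 then 79

First digit: +1 each step, mod 10, so 1, 2, 3, 4, 5 → 6 → 7.
Second digit: 7, 4, 1, 8, 5 → 2 → 9 (−3 each step, mod 10).
Putting the parts together: 62 and then 79.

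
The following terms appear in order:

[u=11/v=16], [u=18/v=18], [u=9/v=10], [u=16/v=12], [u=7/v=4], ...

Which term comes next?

[u=14/v=6]

U — alternating steps +7, −9, +7, −9, …: 11, 18, 9, 16, 7 → 14.
V: alternating steps +2, −8, +2, −8, …; 16, 18, 10, 12, 4 → 6.
Putting it together: [u=14/v=6].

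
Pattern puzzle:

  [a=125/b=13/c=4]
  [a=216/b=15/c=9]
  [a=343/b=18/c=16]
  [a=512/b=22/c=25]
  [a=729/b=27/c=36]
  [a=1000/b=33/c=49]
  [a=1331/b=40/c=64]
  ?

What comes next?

[a=1728/b=48/c=81]

For the a, perfect cubes: 5³, 6³, 7³, …: 125, 216, 343, 512, 729, 1000, 1331 → 1728.
B: 13, 15, 18, 22, 27, 33, 40 → 48 (differences are 2, 3, 4, … (increasing by 1 each time)).
For the c, perfect squares: 2², 3², 4², …: 4, 9, 16, 25, 36, 49, 64 → 81.
So the next element is [a=1728/b=48/c=81].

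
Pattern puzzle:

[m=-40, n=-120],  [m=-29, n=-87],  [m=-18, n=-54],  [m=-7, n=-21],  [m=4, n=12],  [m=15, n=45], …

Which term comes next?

[m=26, n=78]

M goes -40, -29, -18, -7, 4, 15 → 26 (+11 each step).
For the n, always 3 × the m: -120, -87, -54, -21, 12, 45 → 78.
Putting it together: [m=26, n=78].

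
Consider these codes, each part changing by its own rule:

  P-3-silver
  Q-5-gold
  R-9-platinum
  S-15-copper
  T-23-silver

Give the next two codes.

Letter: letters move forward 1 place in the alphabet; P, Q, R, S, T → U → V.
Second component goes 3, 5, 9, 15, 23 → 33 → 45 (differences are 2, 4, 6, … (increasing by 2 each time)).
Metal: repeats silver → gold → platinum → copper; silver, gold, platinum, copper, silver → gold → platinum.
Putting the parts together: U-33-gold and then V-45-platinum.

U-33-gold then V-45-platinum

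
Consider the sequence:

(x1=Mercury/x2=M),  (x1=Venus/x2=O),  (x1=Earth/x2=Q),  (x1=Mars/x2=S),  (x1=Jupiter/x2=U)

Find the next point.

(x1=Saturn/x2=W)

X1 goes Mercury, Venus, Earth, Mars, Jupiter → Saturn (runs through the planets Mercury→Neptune).
For the x2, letters move forward 2 places in the alphabet: M, O, Q, S, U → W.
Combining the parts gives (x1=Saturn/x2=W).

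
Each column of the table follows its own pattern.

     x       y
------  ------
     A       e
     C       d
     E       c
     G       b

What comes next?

Column x: letters move forward 2 places in the alphabet; A, C, E, G → I.
Column y — letters move back 1 place in the alphabet: e, d, c, b → a.
Combining the parts gives I  a.

I  a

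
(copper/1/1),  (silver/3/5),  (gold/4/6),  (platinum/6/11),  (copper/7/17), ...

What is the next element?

(silver/9/28)

Metal: repeats copper → silver → gold → platinum, so copper, silver, gold, platinum, copper → silver.
Second slot: alternating steps +2, +1, +2, +1, …, so 1, 3, 4, 6, 7 → 9.
Third slot: each term is the sum of the two before it, so 1, 5, 6, 11, 17 → 28.
Putting it together: (silver/9/28).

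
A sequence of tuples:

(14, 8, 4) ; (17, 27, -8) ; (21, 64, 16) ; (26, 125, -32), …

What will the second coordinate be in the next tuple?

216

For the second coordinate, perfect cubes: 2³, 3³, 4³, …: 8, 27, 64, 125 → 216.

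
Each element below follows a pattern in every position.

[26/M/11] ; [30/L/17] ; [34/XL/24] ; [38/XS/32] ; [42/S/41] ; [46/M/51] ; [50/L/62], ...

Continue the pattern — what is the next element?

[54/XL/74]

First slot: +4 each step; 26, 30, 34, 38, 42, 46, 50 → 54.
For the size, repeats M → L → XL → XS → S: M, L, XL, XS, S, M, L → XL.
Third slot — differences are 6, 7, 8, … (increasing by 1 each time): 11, 17, 24, 32, 41, 51, 62 → 74.
So the next element is [54/XL/74].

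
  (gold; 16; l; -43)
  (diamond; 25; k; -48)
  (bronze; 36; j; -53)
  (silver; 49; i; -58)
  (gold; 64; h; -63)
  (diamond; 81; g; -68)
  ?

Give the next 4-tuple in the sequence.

Rank goes gold, diamond, bronze, silver, gold, diamond → bronze (repeats gold → diamond → bronze → silver).
Second value: perfect squares: 4², 5², 6², …, so 16, 25, 36, 49, 64, 81 → 100.
Letter: letters move back 1 place in the alphabet, so l, k, j, i, h, g → f.
Fourth value: -43, -48, -53, -58, -63, -68 → -73 (−5 each step).
Putting it together: (bronze; 100; f; -73).

(bronze; 100; f; -73)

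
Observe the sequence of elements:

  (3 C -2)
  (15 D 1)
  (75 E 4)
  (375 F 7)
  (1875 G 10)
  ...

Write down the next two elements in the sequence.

(9375 H 13), (46875 I 16)

For the first entry, ×5 each step: 3, 15, 75, 375, 1875 → 9375 → 46875.
Letter: C, D, E, F, G → H → I (letters move forward 1 place in the alphabet).
Third entry goes -2, 1, 4, 7, 10 → 13 → 16 (+3 each step).
Putting the parts together: (9375 H 13) and then (46875 I 16).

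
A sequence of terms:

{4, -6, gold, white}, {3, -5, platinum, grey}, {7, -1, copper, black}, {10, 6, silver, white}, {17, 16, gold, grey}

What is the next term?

First coordinate: 4, 3, 7, 10, 17 → 27 (each term is the sum of the two before it).
Second coordinate: differences are 1, 4, 7, … (increasing by 3 each time); -6, -5, -1, 6, 16 → 29.
For the metal, repeats gold → platinum → copper → silver: gold, platinum, copper, silver, gold → platinum.
Shade: white, grey, black, white, grey → black (repeats white → grey → black).
Combining the parts gives {27, 29, platinum, black}.

{27, 29, platinum, black}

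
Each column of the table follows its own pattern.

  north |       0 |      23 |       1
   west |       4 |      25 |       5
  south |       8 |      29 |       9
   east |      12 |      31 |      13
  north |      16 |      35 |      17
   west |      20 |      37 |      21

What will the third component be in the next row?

41

Third component — alternating steps +2, +4, +2, +4, …: 23, 25, 29, 31, 35, 37 → 41.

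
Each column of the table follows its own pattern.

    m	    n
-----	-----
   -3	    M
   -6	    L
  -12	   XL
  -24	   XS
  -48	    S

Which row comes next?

For the column m, ×2 each step: -3, -6, -12, -24, -48 → -96.
Column n: M, L, XL, XS, S → M (runs through clothing sizes XS→XL).
Putting it together: -96  M.

-96  M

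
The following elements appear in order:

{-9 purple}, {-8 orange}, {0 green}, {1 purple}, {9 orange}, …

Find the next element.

{10 green}

First value — alternating steps +1, +8, +1, +8, …: -9, -8, 0, 1, 9 → 10.
Colour: purple, orange, green, purple, orange → green (repeats purple → orange → green).
Combining the parts gives {10 green}.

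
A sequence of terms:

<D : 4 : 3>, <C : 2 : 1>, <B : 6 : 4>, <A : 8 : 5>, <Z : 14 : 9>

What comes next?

Letter: D, C, B, A, Z → Y (letters move back 1 place in the alphabet, wrapping A→Z).
Second component: each term is the sum of the two before it; 4, 2, 6, 8, 14 → 22.
Third component — each term is the sum of the two before it: 3, 1, 4, 5, 9 → 14.
So the next term is <Y : 22 : 14>.

<Y : 22 : 14>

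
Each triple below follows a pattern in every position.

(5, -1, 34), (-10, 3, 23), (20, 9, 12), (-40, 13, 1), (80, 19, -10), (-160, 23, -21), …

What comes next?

First entry: ×(-2) each step, so 5, -10, 20, -40, 80, -160 → 320.
Second entry — alternating steps +4, +6, +4, +6, …: -1, 3, 9, 13, 19, 23 → 29.
For the third entry, −11 each step: 34, 23, 12, 1, -10, -21 → -32.
Combining the parts gives (320, 29, -32).

(320, 29, -32)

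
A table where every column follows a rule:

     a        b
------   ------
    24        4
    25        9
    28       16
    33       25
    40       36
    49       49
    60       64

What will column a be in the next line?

Column a: differences are 1, 3, 5, … (increasing by 2 each time); 24, 25, 28, 33, 40, 49, 60 → 73.
Column b — perfect squares: 2², 3², 4², …: 4, 9, 16, 25, 36, 49, 64 → 81.

73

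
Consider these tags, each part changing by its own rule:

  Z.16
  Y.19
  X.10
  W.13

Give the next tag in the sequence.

For the letter, letters move back 1 place in the alphabet: Z, Y, X, W → V.
Second component goes 16, 19, 10, 13 → 4 (alternating steps +3, −9, +3, −9, …).
Putting it together: V.4.

V.4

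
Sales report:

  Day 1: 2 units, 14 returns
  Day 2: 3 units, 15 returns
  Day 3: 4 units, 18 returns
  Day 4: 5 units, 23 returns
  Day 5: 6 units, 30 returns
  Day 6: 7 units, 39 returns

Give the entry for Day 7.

Units: +1 each step; 2, 3, 4, 5, 6, 7 → 8.
Returns goes 14, 15, 18, 23, 30, 39 → 50 (differences are 1, 3, 5, … (increasing by 2 each time)).
Combining the parts gives 8 units, 50 returns.

8 units, 50 returns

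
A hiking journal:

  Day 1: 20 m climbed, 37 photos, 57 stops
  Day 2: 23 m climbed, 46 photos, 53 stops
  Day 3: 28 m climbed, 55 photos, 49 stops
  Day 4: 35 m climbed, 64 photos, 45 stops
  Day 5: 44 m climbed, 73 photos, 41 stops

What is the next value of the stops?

Stops: −4 each step; 57, 53, 49, 45, 41 → 37.

37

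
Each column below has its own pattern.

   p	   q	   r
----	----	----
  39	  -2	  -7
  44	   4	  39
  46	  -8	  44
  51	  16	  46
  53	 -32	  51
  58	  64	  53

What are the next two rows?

For the column p, alternating steps +5, +2, +5, +2, …: 39, 44, 46, 51, 53, 58 → 60 → 65.
Column q goes -2, 4, -8, 16, -32, 64 → -128 → 256 (×(-2) each step).
For the column r, always the previous value of the column p: -7, 39, 44, 46, 51, 53 → 58 → 60.
So the next two rows are 60  -128  58 and 65  256  60.

60  -128  58; 65  256  60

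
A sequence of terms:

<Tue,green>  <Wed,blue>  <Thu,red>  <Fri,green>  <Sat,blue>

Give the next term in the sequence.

Day — runs through the weekdays Mon→Sun: Tue, Wed, Thu, Fri, Sat → Sun.
Colour — repeats green → blue → red: green, blue, red, green, blue → red.
Combining the parts gives <Sun,red>.

<Sun,red>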